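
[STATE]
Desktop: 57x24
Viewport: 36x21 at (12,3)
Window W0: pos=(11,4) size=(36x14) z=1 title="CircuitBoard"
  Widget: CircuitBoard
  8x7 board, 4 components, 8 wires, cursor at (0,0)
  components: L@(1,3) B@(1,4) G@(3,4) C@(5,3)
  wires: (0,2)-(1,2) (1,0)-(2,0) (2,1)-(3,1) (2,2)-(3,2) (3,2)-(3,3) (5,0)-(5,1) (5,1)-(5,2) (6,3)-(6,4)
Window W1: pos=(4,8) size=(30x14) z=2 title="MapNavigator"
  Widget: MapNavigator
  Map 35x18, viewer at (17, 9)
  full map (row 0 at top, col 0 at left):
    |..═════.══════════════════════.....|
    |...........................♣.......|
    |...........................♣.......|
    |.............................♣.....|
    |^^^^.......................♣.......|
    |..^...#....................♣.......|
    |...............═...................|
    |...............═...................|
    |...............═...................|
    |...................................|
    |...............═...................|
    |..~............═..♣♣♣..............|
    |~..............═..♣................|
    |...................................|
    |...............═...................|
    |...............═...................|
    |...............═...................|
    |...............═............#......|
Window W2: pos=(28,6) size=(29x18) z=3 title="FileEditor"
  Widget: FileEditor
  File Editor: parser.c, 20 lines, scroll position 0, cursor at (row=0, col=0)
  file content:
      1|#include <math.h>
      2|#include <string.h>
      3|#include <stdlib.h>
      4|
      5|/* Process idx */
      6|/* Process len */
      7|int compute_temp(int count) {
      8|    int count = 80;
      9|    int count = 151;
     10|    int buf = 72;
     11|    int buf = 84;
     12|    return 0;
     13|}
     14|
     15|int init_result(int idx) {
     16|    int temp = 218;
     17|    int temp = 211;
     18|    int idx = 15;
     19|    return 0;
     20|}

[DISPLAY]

                                    
━━━━━━━━━━━━━━━━━━━━━━━━━━━━━━━━━━┓ 
 CircuitBoard                     ┃ 
────────────────┏━━━━━━━━━━━━━━━━━━━
   0 1 2 3 4 5 6┃ FileEditor        
━━━━━━━━━━━━━━━━┠───────────────────
igator          ┃█include <math.h>  
────────────────┃#include <string.h>
................┃#include <stdlib.h>
................┃                   
.....═..........┃/* Process idx */  
.....═..........┃/* Process len */  
.....═..........┃int compute_temp(in
.......@........┃    int count = 80;
.....═..........┃    int count = 151
.....═..♣♣♣.....┃    int buf = 72;  
.....═..♣.......┃    int buf = 84;  
................┃    return 0;      
━━━━━━━━━━━━━━━━┃}                  
                ┃                   
                ┗━━━━━━━━━━━━━━━━━━━


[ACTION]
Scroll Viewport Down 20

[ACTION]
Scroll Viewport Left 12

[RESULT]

                                    
           ┏━━━━━━━━━━━━━━━━━━━━━━━━
           ┃ CircuitBoard           
           ┠────────────────┏━━━━━━━
           ┃   0 1 2 3 4 5 6┃ FileEd
    ┏━━━━━━━━━━━━━━━━━━━━━━━┠───────
    ┃ MapNavigator          ┃█includ
    ┠───────────────────────┃#includ
    ┃^......................┃#includ
    ┃...#...................┃       
    ┃............═..........┃/* Proc
    ┃............═..........┃/* Proc
    ┃............═..........┃int com
    ┃..............@........┃    int
    ┃............═..........┃    int
    ┃............═..♣♣♣.....┃    int
    ┃............═..♣.......┃    int
    ┃.......................┃    ret
    ┗━━━━━━━━━━━━━━━━━━━━━━━┃}      
                            ┃       
                            ┗━━━━━━━


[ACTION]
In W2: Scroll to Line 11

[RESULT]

                                    
           ┏━━━━━━━━━━━━━━━━━━━━━━━━
           ┃ CircuitBoard           
           ┠────────────────┏━━━━━━━
           ┃   0 1 2 3 4 5 6┃ FileEd
    ┏━━━━━━━━━━━━━━━━━━━━━━━┠───────
    ┃ MapNavigator          ┃int com
    ┠───────────────────────┃    int
    ┃^......................┃    int
    ┃...#...................┃    int
    ┃............═..........┃    int
    ┃............═..........┃    ret
    ┃............═..........┃}      
    ┃..............@........┃       
    ┃............═..........┃int ini
    ┃............═..♣♣♣.....┃    int
    ┃............═..♣.......┃    int
    ┃.......................┃    int
    ┗━━━━━━━━━━━━━━━━━━━━━━━┃    ret
                            ┃}      
                            ┗━━━━━━━


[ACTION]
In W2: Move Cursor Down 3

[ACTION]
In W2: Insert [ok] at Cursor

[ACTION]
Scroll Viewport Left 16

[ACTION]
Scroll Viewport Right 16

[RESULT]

                                    
━━━━━━━━━━━━━━━━━━━━━━━━━━━━━━┓     
cuitBoard                     ┃     
────────────┏━━━━━━━━━━━━━━━━━━━━━━━
 1 2 3 4 5 6┃ FileEditor            
━━━━━━━━━━━━┠───────────────────────
or          ┃int compute_temp(int co
────────────┃    int count = 80;    
............┃    int count = 151;   
............┃    int buf = 72;      
.═..........┃    int buf = 84;      
.═..........┃    return 0;          
.═..........┃}                      
...@........┃                       
.═..........┃int init_result(int idx
.═..♣♣♣.....┃    int temp = 218;    
.═..♣.......┃    int temp = 211;    
............┃    int idx = 15;      
━━━━━━━━━━━━┃    return 0;          
            ┃}                      
            ┗━━━━━━━━━━━━━━━━━━━━━━━


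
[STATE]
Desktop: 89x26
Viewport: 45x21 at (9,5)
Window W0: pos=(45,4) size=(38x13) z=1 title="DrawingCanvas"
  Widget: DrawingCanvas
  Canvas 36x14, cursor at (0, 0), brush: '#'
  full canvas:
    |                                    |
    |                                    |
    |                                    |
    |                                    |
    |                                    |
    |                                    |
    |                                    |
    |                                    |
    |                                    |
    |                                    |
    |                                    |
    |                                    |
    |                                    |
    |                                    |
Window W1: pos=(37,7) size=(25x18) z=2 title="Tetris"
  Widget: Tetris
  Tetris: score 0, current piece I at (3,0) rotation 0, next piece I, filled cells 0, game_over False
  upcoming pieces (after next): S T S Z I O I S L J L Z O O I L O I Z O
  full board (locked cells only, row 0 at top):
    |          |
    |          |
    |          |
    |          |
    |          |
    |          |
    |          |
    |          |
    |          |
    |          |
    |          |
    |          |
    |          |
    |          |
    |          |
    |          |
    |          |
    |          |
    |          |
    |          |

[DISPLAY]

                                    ┃ Drawing
                                    ┠────────
                            ┏━━━━━━━━━━━━━━━━
                            ┃ Tetris         
                            ┠────────────────
                            ┃          │Next:
                            ┃          │████ 
                            ┃          │     
                            ┃          │     
                            ┃          │     
                            ┃          │     
                            ┃          │Score
                            ┃          │0    
                            ┃          │     
                            ┃          │     
                            ┃          │     
                            ┃          │     
                            ┃          │     
                            ┃          │     
                            ┗━━━━━━━━━━━━━━━━
                                             


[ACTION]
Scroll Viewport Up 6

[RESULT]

                                             
                                             
                                             
                                             
                                    ┏━━━━━━━━
                                    ┃ Drawing
                                    ┠────────
                            ┏━━━━━━━━━━━━━━━━
                            ┃ Tetris         
                            ┠────────────────
                            ┃          │Next:
                            ┃          │████ 
                            ┃          │     
                            ┃          │     
                            ┃          │     
                            ┃          │     
                            ┃          │Score
                            ┃          │0    
                            ┃          │     
                            ┃          │     
                            ┃          │     


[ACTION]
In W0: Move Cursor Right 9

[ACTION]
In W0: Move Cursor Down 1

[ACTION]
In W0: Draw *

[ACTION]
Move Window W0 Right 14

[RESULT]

                                             
                                             
                                             
                                             
                                          ┏━━
                                          ┃ D
                                          ┠──
                            ┏━━━━━━━━━━━━━━━━
                            ┃ Tetris         
                            ┠────────────────
                            ┃          │Next:
                            ┃          │████ 
                            ┃          │     
                            ┃          │     
                            ┃          │     
                            ┃          │     
                            ┃          │Score
                            ┃          │0    
                            ┃          │     
                            ┃          │     
                            ┃          │     


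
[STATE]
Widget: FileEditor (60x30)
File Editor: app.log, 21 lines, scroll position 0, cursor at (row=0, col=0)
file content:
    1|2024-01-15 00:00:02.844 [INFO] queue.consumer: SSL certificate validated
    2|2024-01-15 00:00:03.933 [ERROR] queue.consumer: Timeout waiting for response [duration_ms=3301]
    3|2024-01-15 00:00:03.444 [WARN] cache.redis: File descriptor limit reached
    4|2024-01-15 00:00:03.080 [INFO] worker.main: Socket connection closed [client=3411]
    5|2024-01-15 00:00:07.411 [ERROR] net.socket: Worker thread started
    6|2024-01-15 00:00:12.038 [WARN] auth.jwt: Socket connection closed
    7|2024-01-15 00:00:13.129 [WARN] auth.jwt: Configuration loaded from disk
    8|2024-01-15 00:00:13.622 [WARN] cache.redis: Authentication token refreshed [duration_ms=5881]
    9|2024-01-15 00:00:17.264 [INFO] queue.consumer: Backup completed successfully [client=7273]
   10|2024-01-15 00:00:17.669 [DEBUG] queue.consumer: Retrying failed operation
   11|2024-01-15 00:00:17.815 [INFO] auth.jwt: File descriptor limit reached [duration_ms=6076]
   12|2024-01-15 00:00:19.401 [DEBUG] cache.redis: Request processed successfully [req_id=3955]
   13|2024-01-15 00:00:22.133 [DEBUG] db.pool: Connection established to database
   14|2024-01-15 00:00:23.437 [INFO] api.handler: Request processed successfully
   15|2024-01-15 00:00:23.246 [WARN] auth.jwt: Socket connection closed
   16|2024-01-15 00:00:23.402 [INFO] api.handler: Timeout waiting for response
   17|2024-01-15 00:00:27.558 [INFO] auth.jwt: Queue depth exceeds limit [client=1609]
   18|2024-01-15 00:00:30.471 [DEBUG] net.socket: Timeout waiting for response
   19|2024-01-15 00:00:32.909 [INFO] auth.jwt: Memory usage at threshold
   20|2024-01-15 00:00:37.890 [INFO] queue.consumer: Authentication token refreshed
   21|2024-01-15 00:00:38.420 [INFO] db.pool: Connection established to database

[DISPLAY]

█024-01-15 00:00:02.844 [INFO] queue.consumer: SSL certific▲
2024-01-15 00:00:03.933 [ERROR] queue.consumer: Timeout wai█
2024-01-15 00:00:03.444 [WARN] cache.redis: File descriptor░
2024-01-15 00:00:03.080 [INFO] worker.main: Socket connecti░
2024-01-15 00:00:07.411 [ERROR] net.socket: Worker thread s░
2024-01-15 00:00:12.038 [WARN] auth.jwt: Socket connection ░
2024-01-15 00:00:13.129 [WARN] auth.jwt: Configuration load░
2024-01-15 00:00:13.622 [WARN] cache.redis: Authentication ░
2024-01-15 00:00:17.264 [INFO] queue.consumer: Backup compl░
2024-01-15 00:00:17.669 [DEBUG] queue.consumer: Retrying fa░
2024-01-15 00:00:17.815 [INFO] auth.jwt: File descriptor li░
2024-01-15 00:00:19.401 [DEBUG] cache.redis: Request proces░
2024-01-15 00:00:22.133 [DEBUG] db.pool: Connection establi░
2024-01-15 00:00:23.437 [INFO] api.handler: Request process░
2024-01-15 00:00:23.246 [WARN] auth.jwt: Socket connection ░
2024-01-15 00:00:23.402 [INFO] api.handler: Timeout waiting░
2024-01-15 00:00:27.558 [INFO] auth.jwt: Queue depth exceed░
2024-01-15 00:00:30.471 [DEBUG] net.socket: Timeout waiting░
2024-01-15 00:00:32.909 [INFO] auth.jwt: Memory usage at th░
2024-01-15 00:00:37.890 [INFO] queue.consumer: Authenticati░
2024-01-15 00:00:38.420 [INFO] db.pool: Connection establis░
                                                           ░
                                                           ░
                                                           ░
                                                           ░
                                                           ░
                                                           ░
                                                           ░
                                                           ░
                                                           ▼


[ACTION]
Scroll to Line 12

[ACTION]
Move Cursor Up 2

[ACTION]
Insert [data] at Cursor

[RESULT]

data█024-01-15 00:00:02.844 [INFO] queue.consumer: SSL cert▲
2024-01-15 00:00:03.933 [ERROR] queue.consumer: Timeout wai█
2024-01-15 00:00:03.444 [WARN] cache.redis: File descriptor░
2024-01-15 00:00:03.080 [INFO] worker.main: Socket connecti░
2024-01-15 00:00:07.411 [ERROR] net.socket: Worker thread s░
2024-01-15 00:00:12.038 [WARN] auth.jwt: Socket connection ░
2024-01-15 00:00:13.129 [WARN] auth.jwt: Configuration load░
2024-01-15 00:00:13.622 [WARN] cache.redis: Authentication ░
2024-01-15 00:00:17.264 [INFO] queue.consumer: Backup compl░
2024-01-15 00:00:17.669 [DEBUG] queue.consumer: Retrying fa░
2024-01-15 00:00:17.815 [INFO] auth.jwt: File descriptor li░
2024-01-15 00:00:19.401 [DEBUG] cache.redis: Request proces░
2024-01-15 00:00:22.133 [DEBUG] db.pool: Connection establi░
2024-01-15 00:00:23.437 [INFO] api.handler: Request process░
2024-01-15 00:00:23.246 [WARN] auth.jwt: Socket connection ░
2024-01-15 00:00:23.402 [INFO] api.handler: Timeout waiting░
2024-01-15 00:00:27.558 [INFO] auth.jwt: Queue depth exceed░
2024-01-15 00:00:30.471 [DEBUG] net.socket: Timeout waiting░
2024-01-15 00:00:32.909 [INFO] auth.jwt: Memory usage at th░
2024-01-15 00:00:37.890 [INFO] queue.consumer: Authenticati░
2024-01-15 00:00:38.420 [INFO] db.pool: Connection establis░
                                                           ░
                                                           ░
                                                           ░
                                                           ░
                                                           ░
                                                           ░
                                                           ░
                                                           ░
                                                           ▼


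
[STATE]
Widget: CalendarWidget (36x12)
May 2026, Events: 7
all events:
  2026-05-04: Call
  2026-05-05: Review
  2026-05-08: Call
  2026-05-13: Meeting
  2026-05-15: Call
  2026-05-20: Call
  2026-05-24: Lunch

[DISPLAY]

              May 2026              
Mo Tu We Th Fr Sa Su                
             1  2  3                
 4*  5*  6  7  8*  9 10             
11 12 13* 14 15* 16 17              
18 19 20* 21 22 23 24*              
25 26 27 28 29 30 31                
                                    
                                    
                                    
                                    
                                    


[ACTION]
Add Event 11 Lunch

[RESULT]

              May 2026              
Mo Tu We Th Fr Sa Su                
             1  2  3                
 4*  5*  6  7  8*  9 10             
11* 12 13* 14 15* 16 17             
18 19 20* 21 22 23 24*              
25 26 27 28 29 30 31                
                                    
                                    
                                    
                                    
                                    


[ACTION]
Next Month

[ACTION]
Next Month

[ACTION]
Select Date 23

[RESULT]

             July 2026              
Mo Tu We Th Fr Sa Su                
       1  2  3  4  5                
 6  7  8  9 10 11 12                
13 14 15 16 17 18 19                
20 21 22 [23] 24 25 26              
27 28 29 30 31                      
                                    
                                    
                                    
                                    
                                    


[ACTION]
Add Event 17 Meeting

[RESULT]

             July 2026              
Mo Tu We Th Fr Sa Su                
       1  2  3  4  5                
 6  7  8  9 10 11 12                
13 14 15 16 17* 18 19               
20 21 22 [23] 24 25 26              
27 28 29 30 31                      
                                    
                                    
                                    
                                    
                                    


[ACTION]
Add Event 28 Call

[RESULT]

             July 2026              
Mo Tu We Th Fr Sa Su                
       1  2  3  4  5                
 6  7  8  9 10 11 12                
13 14 15 16 17* 18 19               
20 21 22 [23] 24 25 26              
27 28* 29 30 31                     
                                    
                                    
                                    
                                    
                                    


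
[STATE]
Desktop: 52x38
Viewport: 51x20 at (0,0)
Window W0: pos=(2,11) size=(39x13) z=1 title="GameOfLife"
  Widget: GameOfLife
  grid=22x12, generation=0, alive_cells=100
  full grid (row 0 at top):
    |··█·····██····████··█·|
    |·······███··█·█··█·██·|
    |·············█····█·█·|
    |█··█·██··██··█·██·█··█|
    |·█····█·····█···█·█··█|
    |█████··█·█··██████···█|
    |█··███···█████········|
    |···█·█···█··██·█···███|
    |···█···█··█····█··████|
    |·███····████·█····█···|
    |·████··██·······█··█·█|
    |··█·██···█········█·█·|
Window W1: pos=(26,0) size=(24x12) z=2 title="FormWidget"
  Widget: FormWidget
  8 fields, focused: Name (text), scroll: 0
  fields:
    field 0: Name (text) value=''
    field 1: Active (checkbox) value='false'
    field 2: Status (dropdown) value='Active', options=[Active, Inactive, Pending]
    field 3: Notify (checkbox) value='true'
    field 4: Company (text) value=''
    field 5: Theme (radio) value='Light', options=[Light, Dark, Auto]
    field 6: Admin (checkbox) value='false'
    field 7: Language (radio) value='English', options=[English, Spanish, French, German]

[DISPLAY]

                          ┏━━━━━━━━━━━━━━━━━━━━━━┓ 
                          ┃ FormWidget           ┃ 
                          ┠──────────────────────┨ 
                          ┃> Name:       [      ]┃ 
                          ┃  Active:     [ ]     ┃ 
                          ┃  Status:     [Activ▼]┃ 
                          ┃  Notify:     [x]     ┃ 
                          ┃  Company:    [      ]┃ 
                          ┃  Theme:      (●) Ligh┃ 
                          ┃  Admin:      [ ]     ┃ 
                          ┃  Language:   (●) Engl┃ 
  ┏━━━━━━━━━━━━━━━━━━━━━━━┗━━━━━━━━━━━━━━━━━━━━━━┛ 
  ┃ GameOfLife                          ┃          
  ┠─────────────────────────────────────┨          
  ┃Gen: 0                               ┃          
  ┃·············█····█·█·               ┃          
  ┃█··█·██··██··█·██·█··█               ┃          
  ┃·█····█·····█···█·█··█               ┃          
  ┃█████··█·█··██████···█               ┃          
  ┃█··███···█████········               ┃          


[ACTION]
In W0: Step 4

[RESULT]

                          ┏━━━━━━━━━━━━━━━━━━━━━━┓ 
                          ┃ FormWidget           ┃ 
                          ┠──────────────────────┨ 
                          ┃> Name:       [      ]┃ 
                          ┃  Active:     [ ]     ┃ 
                          ┃  Status:     [Activ▼]┃ 
                          ┃  Notify:     [x]     ┃ 
                          ┃  Company:    [      ]┃ 
                          ┃  Theme:      (●) Ligh┃ 
                          ┃  Admin:      [ ]     ┃ 
                          ┃  Language:   (●) Engl┃ 
  ┏━━━━━━━━━━━━━━━━━━━━━━━┗━━━━━━━━━━━━━━━━━━━━━━┛ 
  ┃ GameOfLife                          ┃          
  ┠─────────────────────────────────────┨          
  ┃Gen: 4                               ┃          
  ┃············██·███····               ┃          
  ┃·······██········███··               ┃          
  ┃··········█·██···██··█               ┃          
  ┃···██████···█·██·██··█               ┃          
  ┃··███····███·██······█               ┃          


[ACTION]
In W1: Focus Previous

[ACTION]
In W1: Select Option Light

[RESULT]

                          ┏━━━━━━━━━━━━━━━━━━━━━━┓ 
                          ┃ FormWidget           ┃ 
                          ┠──────────────────────┨ 
                          ┃  Name:       [      ]┃ 
                          ┃  Active:     [ ]     ┃ 
                          ┃  Status:     [Activ▼]┃ 
                          ┃  Notify:     [x]     ┃ 
                          ┃  Company:    [      ]┃ 
                          ┃  Theme:      (●) Ligh┃ 
                          ┃  Admin:      [ ]     ┃ 
                          ┃> Language:   (●) Engl┃ 
  ┏━━━━━━━━━━━━━━━━━━━━━━━┗━━━━━━━━━━━━━━━━━━━━━━┛ 
  ┃ GameOfLife                          ┃          
  ┠─────────────────────────────────────┨          
  ┃Gen: 4                               ┃          
  ┃············██·███····               ┃          
  ┃·······██········███··               ┃          
  ┃··········█·██···██··█               ┃          
  ┃···██████···█·██·██··█               ┃          
  ┃··███····███·██······█               ┃          


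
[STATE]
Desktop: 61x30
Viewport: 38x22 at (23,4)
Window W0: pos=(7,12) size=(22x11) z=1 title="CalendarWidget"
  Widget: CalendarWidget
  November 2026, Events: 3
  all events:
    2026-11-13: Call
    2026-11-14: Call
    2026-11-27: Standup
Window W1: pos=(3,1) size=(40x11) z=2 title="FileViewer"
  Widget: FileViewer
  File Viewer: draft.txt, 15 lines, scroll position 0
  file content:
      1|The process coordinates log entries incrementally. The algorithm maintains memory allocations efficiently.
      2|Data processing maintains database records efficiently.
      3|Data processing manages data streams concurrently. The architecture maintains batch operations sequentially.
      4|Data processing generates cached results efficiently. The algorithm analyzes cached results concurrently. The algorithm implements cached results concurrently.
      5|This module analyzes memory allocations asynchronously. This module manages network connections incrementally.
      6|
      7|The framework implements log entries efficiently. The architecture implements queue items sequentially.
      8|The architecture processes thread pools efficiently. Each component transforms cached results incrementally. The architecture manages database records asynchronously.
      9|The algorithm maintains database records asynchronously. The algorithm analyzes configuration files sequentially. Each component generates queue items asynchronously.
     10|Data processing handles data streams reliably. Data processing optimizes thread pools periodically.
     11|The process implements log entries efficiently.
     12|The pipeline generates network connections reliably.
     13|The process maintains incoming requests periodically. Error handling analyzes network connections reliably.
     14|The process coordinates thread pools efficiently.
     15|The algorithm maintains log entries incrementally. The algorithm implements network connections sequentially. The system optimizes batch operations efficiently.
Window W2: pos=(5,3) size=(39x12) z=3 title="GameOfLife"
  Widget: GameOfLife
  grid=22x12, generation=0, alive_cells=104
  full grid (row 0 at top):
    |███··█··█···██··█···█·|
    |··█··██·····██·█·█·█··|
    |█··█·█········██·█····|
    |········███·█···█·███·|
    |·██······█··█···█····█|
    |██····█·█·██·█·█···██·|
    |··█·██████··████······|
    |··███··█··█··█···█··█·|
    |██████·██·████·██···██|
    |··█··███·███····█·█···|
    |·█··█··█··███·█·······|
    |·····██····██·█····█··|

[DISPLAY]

                    ┃                 
────────────────────┨                 
                    ┃                 
█····               ┃                 
·███·               ┃                 
····█               ┃                 
··██·               ┃                 
·····               ┃                 
█··█·               ┃                 
···██               ┃                 
━━━━━━━━━━━━━━━━━━━━┛                 
6    ┃                                
Sa Su┃                                
    1┃                                
 7  8┃                                
 14* ┃                                
21 22┃                                
 28 2┃                                
━━━━━┛                                
                                      
                                      
                                      


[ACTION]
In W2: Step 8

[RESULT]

                    ┃                 
────────────────────┨                 
                    ┃                 
···█·               ┃                 
··██·               ┃                 
·█·█·               ┃                 
██···               ┃                 
█····               ┃                 
█····               ┃                 
█····               ┃                 
━━━━━━━━━━━━━━━━━━━━┛                 
6    ┃                                
Sa Su┃                                
    1┃                                
 7  8┃                                
 14* ┃                                
21 22┃                                
 28 2┃                                
━━━━━┛                                
                                      
                                      
                                      


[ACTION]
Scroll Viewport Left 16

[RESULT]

GameOfLife                          ┃ 
────────────────────────────────────┨ 
en: 8                               ┃ 
██··█··············█·               ┃ 
··█·██······█·····██·               ┃ 
█····█···███·█···█·█·               ┃ 
█····█··█·······██···               ┃ 
····█···█·██····█····               ┃ 
·███·····██··█··█····               ┃ 
··············███····               ┃ 
━━━━━━━━━━━━━━━━━━━━━━━━━━━━━━━━━━━━┛ 
┃   November 2026    ┃                
┃Mo Tu We Th Fr Sa Su┃                
┃                   1┃                
┃ 2  3  4  5  6  7  8┃                
┃ 9 10 11 12 13* 14* ┃                
┃16 17 18 19 20 21 22┃                
┃23 24 25 26 27* 28 2┃                
┗━━━━━━━━━━━━━━━━━━━━┛                
                                      
                                      
                                      


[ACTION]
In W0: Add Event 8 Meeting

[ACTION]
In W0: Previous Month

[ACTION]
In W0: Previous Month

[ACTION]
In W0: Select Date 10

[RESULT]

GameOfLife                          ┃ 
────────────────────────────────────┨ 
en: 8                               ┃ 
██··█··············█·               ┃ 
··█·██······█·····██·               ┃ 
█····█···███·█···█·█·               ┃ 
█····█··█·······██···               ┃ 
····█···█·██····█····               ┃ 
·███·····██··█··█····               ┃ 
··············███····               ┃ 
━━━━━━━━━━━━━━━━━━━━━━━━━━━━━━━━━━━━┛ 
┃   September 2026   ┃                
┃Mo Tu We Th Fr Sa Su┃                
┃    1  2  3  4  5  6┃                
┃ 7  8  9 [10] 11 12 ┃                
┃14 15 16 17 18 19 20┃                
┃21 22 23 24 25 26 27┃                
┃28 29 30            ┃                
┗━━━━━━━━━━━━━━━━━━━━┛                
                                      
                                      
                                      


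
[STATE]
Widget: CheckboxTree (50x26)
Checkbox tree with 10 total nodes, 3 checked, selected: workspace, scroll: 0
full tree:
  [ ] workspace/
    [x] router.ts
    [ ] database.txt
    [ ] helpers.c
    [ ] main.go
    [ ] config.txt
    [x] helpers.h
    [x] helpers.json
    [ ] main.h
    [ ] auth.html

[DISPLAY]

>[-] workspace/                                   
   [x] router.ts                                  
   [ ] database.txt                               
   [ ] helpers.c                                  
   [ ] main.go                                    
   [ ] config.txt                                 
   [x] helpers.h                                  
   [x] helpers.json                               
   [ ] main.h                                     
   [ ] auth.html                                  
                                                  
                                                  
                                                  
                                                  
                                                  
                                                  
                                                  
                                                  
                                                  
                                                  
                                                  
                                                  
                                                  
                                                  
                                                  
                                                  


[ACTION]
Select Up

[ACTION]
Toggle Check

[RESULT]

>[x] workspace/                                   
   [x] router.ts                                  
   [x] database.txt                               
   [x] helpers.c                                  
   [x] main.go                                    
   [x] config.txt                                 
   [x] helpers.h                                  
   [x] helpers.json                               
   [x] main.h                                     
   [x] auth.html                                  
                                                  
                                                  
                                                  
                                                  
                                                  
                                                  
                                                  
                                                  
                                                  
                                                  
                                                  
                                                  
                                                  
                                                  
                                                  
                                                  


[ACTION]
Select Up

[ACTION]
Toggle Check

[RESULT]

>[ ] workspace/                                   
   [ ] router.ts                                  
   [ ] database.txt                               
   [ ] helpers.c                                  
   [ ] main.go                                    
   [ ] config.txt                                 
   [ ] helpers.h                                  
   [ ] helpers.json                               
   [ ] main.h                                     
   [ ] auth.html                                  
                                                  
                                                  
                                                  
                                                  
                                                  
                                                  
                                                  
                                                  
                                                  
                                                  
                                                  
                                                  
                                                  
                                                  
                                                  
                                                  


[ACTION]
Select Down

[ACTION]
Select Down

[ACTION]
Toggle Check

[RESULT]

 [-] workspace/                                   
   [ ] router.ts                                  
>  [x] database.txt                               
   [ ] helpers.c                                  
   [ ] main.go                                    
   [ ] config.txt                                 
   [ ] helpers.h                                  
   [ ] helpers.json                               
   [ ] main.h                                     
   [ ] auth.html                                  
                                                  
                                                  
                                                  
                                                  
                                                  
                                                  
                                                  
                                                  
                                                  
                                                  
                                                  
                                                  
                                                  
                                                  
                                                  
                                                  


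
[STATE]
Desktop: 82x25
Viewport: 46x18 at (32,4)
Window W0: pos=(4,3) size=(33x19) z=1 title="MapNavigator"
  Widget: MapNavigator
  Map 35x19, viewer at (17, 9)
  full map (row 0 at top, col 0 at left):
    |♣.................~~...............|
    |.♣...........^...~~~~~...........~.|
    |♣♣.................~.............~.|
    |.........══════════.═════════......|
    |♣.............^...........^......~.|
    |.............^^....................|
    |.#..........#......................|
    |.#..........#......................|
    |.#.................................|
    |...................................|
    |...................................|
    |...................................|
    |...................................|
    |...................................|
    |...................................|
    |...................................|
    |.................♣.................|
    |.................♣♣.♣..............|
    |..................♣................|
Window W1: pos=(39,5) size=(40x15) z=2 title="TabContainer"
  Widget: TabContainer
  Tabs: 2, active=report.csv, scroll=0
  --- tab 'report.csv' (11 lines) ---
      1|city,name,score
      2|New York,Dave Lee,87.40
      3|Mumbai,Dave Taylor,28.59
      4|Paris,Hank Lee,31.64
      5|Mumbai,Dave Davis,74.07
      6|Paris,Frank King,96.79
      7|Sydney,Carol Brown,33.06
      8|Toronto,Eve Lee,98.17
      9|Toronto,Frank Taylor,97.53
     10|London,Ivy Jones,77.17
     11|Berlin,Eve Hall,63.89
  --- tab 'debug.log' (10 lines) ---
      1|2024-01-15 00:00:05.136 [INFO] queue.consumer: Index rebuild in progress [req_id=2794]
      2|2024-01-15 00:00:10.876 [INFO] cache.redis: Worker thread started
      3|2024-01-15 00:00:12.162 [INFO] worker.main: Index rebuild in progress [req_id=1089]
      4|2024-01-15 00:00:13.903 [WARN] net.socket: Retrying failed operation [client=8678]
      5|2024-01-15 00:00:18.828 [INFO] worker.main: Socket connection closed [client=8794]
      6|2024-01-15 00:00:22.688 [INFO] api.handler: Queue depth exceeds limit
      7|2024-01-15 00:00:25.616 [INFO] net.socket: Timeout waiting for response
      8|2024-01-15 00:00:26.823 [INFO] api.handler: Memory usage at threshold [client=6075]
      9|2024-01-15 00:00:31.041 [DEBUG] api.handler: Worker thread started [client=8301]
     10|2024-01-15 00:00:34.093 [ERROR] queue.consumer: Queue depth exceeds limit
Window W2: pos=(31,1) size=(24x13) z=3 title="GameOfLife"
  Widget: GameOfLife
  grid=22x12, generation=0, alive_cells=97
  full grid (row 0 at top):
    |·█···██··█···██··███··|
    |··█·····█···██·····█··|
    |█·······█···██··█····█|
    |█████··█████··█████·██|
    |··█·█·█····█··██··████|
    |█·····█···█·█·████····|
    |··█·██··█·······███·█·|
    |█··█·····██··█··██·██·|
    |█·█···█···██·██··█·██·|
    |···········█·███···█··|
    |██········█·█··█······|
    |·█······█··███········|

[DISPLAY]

Gen: 0                ┃                       
█·······█···██··█····█┃━━━━━━━━━━━━━━━━━━━━━━━
█████··█████··█████·██┃                       
··█·█·█····█··██··████┃───────────────────────
█·····█···█·█·████····┃ebug.log               
··█·██··█·······███·█·┃───────────────────────
█··█·····██··█··██·██·┃                       
█·█···█···██·██··█·██·┃ee,87.40               
···········█·███···█··┃lor,28.59              
━━━━━━━━━━━━━━━━━━━━━━┛31.64                  
....┃  ┃Mumbai,Dave Davis,74.07               
....┃  ┃Paris,Frank King,96.79                
....┃  ┃Sydney,Carol Brown,33.06              
....┃  ┃Toronto,Eve Lee,98.17                 
....┃  ┃Toronto,Frank Taylor,97.53            
....┃  ┗━━━━━━━━━━━━━━━━━━━━━━━━━━━━━━━━━━━━━━
....┃                                         
━━━━┛                                         


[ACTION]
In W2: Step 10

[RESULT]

Gen: 10               ┃                       
··········█····█·█···█┃━━━━━━━━━━━━━━━━━━━━━━━
···········█·········█┃                       
··███···█····█···█···█┃───────────────────────
·········██······█····┃ebug.log               
······█·······███··█··┃───────────────────────
·····██···········█···┃                       
·····█··█·············┃ee,87.40               
······██··············┃lor,28.59              
━━━━━━━━━━━━━━━━━━━━━━┛31.64                  
....┃  ┃Mumbai,Dave Davis,74.07               
....┃  ┃Paris,Frank King,96.79                
....┃  ┃Sydney,Carol Brown,33.06              
....┃  ┃Toronto,Eve Lee,98.17                 
....┃  ┃Toronto,Frank Taylor,97.53            
....┃  ┗━━━━━━━━━━━━━━━━━━━━━━━━━━━━━━━━━━━━━━
....┃                                         
━━━━┛                                         


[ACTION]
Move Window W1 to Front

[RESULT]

Gen: 10               ┃                       
·······┏━━━━━━━━━━━━━━━━━━━━━━━━━━━━━━━━━━━━━━
·······┃ TabContainer                         
··███··┠──────────────────────────────────────
·······┃[report.csv]│ debug.log               
······█┃──────────────────────────────────────
·····██┃city,name,score                       
·····█·┃New York,Dave Lee,87.40               
······█┃Mumbai,Dave Taylor,28.59              
━━━━━━━┃Paris,Hank Lee,31.64                  
....┃  ┃Mumbai,Dave Davis,74.07               
....┃  ┃Paris,Frank King,96.79                
....┃  ┃Sydney,Carol Brown,33.06              
....┃  ┃Toronto,Eve Lee,98.17                 
....┃  ┃Toronto,Frank Taylor,97.53            
....┃  ┗━━━━━━━━━━━━━━━━━━━━━━━━━━━━━━━━━━━━━━
....┃                                         
━━━━┛                                         
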